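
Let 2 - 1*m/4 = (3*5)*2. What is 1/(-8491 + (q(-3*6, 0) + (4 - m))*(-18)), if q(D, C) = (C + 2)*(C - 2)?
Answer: -1/10507 ≈ -9.5175e-5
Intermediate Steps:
m = -112 (m = 8 - 4*3*5*2 = 8 - 60*2 = 8 - 4*30 = 8 - 120 = -112)
q(D, C) = (-2 + C)*(2 + C) (q(D, C) = (2 + C)*(-2 + C) = (-2 + C)*(2 + C))
1/(-8491 + (q(-3*6, 0) + (4 - m))*(-18)) = 1/(-8491 + ((-4 + 0²) + (4 - 1*(-112)))*(-18)) = 1/(-8491 + ((-4 + 0) + (4 + 112))*(-18)) = 1/(-8491 + (-4 + 116)*(-18)) = 1/(-8491 + 112*(-18)) = 1/(-8491 - 2016) = 1/(-10507) = -1/10507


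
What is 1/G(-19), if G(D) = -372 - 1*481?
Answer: -1/853 ≈ -0.0011723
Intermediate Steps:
G(D) = -853 (G(D) = -372 - 481 = -853)
1/G(-19) = 1/(-853) = -1/853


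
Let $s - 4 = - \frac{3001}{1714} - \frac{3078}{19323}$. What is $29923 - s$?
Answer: $\frac{5795141723}{193682} \approx 29921.0$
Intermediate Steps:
$s = \frac{404763}{193682}$ ($s = 4 - \left(\frac{18}{113} + \frac{3001}{1714}\right) = 4 - \frac{369965}{193682} = \frac{404763}{193682} \approx 2.0898$)
$29923 - s = 29923 - \frac{404763}{193682} = \frac{5795141723}{193682}$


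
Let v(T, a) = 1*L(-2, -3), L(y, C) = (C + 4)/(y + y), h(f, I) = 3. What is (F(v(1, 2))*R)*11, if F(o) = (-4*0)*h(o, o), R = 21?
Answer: 0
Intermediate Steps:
L(y, C) = (4 + C)/(2*y) (L(y, C) = (4 + C)/((2*y)) = (4 + C)*(1/(2*y)) = (4 + C)/(2*y))
v(T, a) = -¼ (v(T, a) = 1*((½)*(4 - 3)/(-2)) = 1*((½)*(-½)*1) = 1*(-¼) = -¼)
F(o) = 0 (F(o) = -4*0*3 = 0*3 = 0)
(F(v(1, 2))*R)*11 = (0*21)*11 = 0*11 = 0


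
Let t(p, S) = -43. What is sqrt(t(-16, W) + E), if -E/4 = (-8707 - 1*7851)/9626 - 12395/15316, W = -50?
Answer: 24*I*sqrt(19388426400574)/18428977 ≈ 5.7343*I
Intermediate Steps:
E = 186458299/18428977 (E = -4*((-8707 - 1*7851)/9626 - 12395/15316) = -4*((-8707 - 7851)*(1/9626) - 12395*1/15316) = -4*(-16558*1/9626 - 12395/15316) = -4*(-8279/4813 - 12395/15316) = -4*(-186458299/73715908) = 186458299/18428977 ≈ 10.118)
sqrt(t(-16, W) + E) = sqrt(-43 + 186458299/18428977) = sqrt(-605987712/18428977) = 24*I*sqrt(19388426400574)/18428977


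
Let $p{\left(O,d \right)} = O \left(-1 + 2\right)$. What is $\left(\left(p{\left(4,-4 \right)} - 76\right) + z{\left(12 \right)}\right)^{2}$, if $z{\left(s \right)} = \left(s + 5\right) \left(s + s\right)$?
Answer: $112896$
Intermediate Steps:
$p{\left(O,d \right)} = O$ ($p{\left(O,d \right)} = O 1 = O$)
$z{\left(s \right)} = 2 s \left(5 + s\right)$ ($z{\left(s \right)} = \left(5 + s\right) 2 s = 2 s \left(5 + s\right)$)
$\left(\left(p{\left(4,-4 \right)} - 76\right) + z{\left(12 \right)}\right)^{2} = \left(\left(4 - 76\right) + 2 \cdot 12 \left(5 + 12\right)\right)^{2} = \left(\left(4 - 76\right) + 2 \cdot 12 \cdot 17\right)^{2} = \left(-72 + 408\right)^{2} = 336^{2} = 112896$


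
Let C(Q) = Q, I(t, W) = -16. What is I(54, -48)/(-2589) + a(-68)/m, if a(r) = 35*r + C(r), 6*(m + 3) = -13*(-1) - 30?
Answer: 38027792/90615 ≈ 419.66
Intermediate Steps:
m = -35/6 (m = -3 + (-13*(-1) - 30)/6 = -3 + (13 - 30)/6 = -3 + (1/6)*(-17) = -3 - 17/6 = -35/6 ≈ -5.8333)
a(r) = 36*r (a(r) = 35*r + r = 36*r)
I(54, -48)/(-2589) + a(-68)/m = -16/(-2589) + (36*(-68))/(-35/6) = -16*(-1/2589) - 2448*(-6/35) = 16/2589 + 14688/35 = 38027792/90615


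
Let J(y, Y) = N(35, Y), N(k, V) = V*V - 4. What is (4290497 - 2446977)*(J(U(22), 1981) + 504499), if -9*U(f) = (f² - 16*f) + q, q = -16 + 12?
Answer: 8164684613120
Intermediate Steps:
q = -4
N(k, V) = -4 + V² (N(k, V) = V² - 4 = -4 + V²)
U(f) = 4/9 - f²/9 + 16*f/9 (U(f) = -((f² - 16*f) - 4)/9 = -(-4 + f² - 16*f)/9 = 4/9 - f²/9 + 16*f/9)
J(y, Y) = -4 + Y²
(4290497 - 2446977)*(J(U(22), 1981) + 504499) = (4290497 - 2446977)*((-4 + 1981²) + 504499) = 1843520*((-4 + 3924361) + 504499) = 1843520*(3924357 + 504499) = 1843520*4428856 = 8164684613120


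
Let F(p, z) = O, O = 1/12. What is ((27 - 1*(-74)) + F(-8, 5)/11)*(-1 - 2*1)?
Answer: -13333/44 ≈ -303.02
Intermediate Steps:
O = 1/12 ≈ 0.083333
F(p, z) = 1/12
((27 - 1*(-74)) + F(-8, 5)/11)*(-1 - 2*1) = ((27 - 1*(-74)) + (1/12)/11)*(-1 - 2*1) = ((27 + 74) + (1/12)*(1/11))*(-1 - 2) = (101 + 1/132)*(-3) = (13333/132)*(-3) = -13333/44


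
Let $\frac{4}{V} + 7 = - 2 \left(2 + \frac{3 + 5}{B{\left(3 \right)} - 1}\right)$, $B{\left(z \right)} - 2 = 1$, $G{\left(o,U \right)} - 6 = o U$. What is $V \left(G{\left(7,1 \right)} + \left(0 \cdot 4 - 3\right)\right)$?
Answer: $- \frac{40}{19} \approx -2.1053$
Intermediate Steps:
$G{\left(o,U \right)} = 6 + U o$ ($G{\left(o,U \right)} = 6 + o U = 6 + U o$)
$B{\left(z \right)} = 3$ ($B{\left(z \right)} = 2 + 1 = 3$)
$V = - \frac{4}{19}$ ($V = \frac{4}{-7 - 2 \left(2 + \frac{3 + 5}{3 - 1}\right)} = \frac{4}{-7 - 2 \left(2 + \frac{8}{2}\right)} = \frac{4}{-7 - 2 \left(2 + 8 \cdot \frac{1}{2}\right)} = \frac{4}{-7 - 2 \left(2 + 4\right)} = \frac{4}{-7 - 12} = \frac{4}{-19} = 4 \left(- \frac{1}{19}\right) = - \frac{4}{19} \approx -0.21053$)
$V \left(G{\left(7,1 \right)} + \left(0 \cdot 4 - 3\right)\right) = - \frac{4 \left(\left(6 + 1 \cdot 7\right) + \left(0 \cdot 4 - 3\right)\right)}{19} = - \frac{4 \left(\left(6 + 7\right) + \left(0 - 3\right)\right)}{19} = - \frac{4 \left(13 - 3\right)}{19} = \left(- \frac{4}{19}\right) 10 = - \frac{40}{19}$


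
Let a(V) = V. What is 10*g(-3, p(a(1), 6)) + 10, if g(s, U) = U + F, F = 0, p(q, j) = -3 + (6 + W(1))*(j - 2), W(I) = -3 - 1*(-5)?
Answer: 300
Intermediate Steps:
W(I) = 2 (W(I) = -3 + 5 = 2)
p(q, j) = -19 + 8*j (p(q, j) = -3 + (6 + 2)*(j - 2) = -3 + 8*(-2 + j) = -3 + (-16 + 8*j) = -19 + 8*j)
g(s, U) = U (g(s, U) = U + 0 = U)
10*g(-3, p(a(1), 6)) + 10 = 10*(-19 + 8*6) + 10 = 10*(-19 + 48) + 10 = 10*29 + 10 = 290 + 10 = 300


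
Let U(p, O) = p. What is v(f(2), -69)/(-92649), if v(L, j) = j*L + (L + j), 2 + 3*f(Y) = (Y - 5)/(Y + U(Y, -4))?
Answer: 20/277947 ≈ 7.1956e-5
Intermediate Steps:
f(Y) = -2/3 + (-5 + Y)/(6*Y) (f(Y) = -2/3 + ((Y - 5)/(Y + Y))/3 = -2/3 + ((-5 + Y)/((2*Y)))/3 = -2/3 + ((-5 + Y)*(1/(2*Y)))/3 = -2/3 + ((-5 + Y)/(2*Y))/3 = -2/3 + (-5 + Y)/(6*Y))
v(L, j) = L + j + L*j (v(L, j) = L*j + (L + j) = L + j + L*j)
v(f(2), -69)/(-92649) = ((1/6)*(-5 - 3*2)/2 - 69 + ((1/6)*(-5 - 3*2)/2)*(-69))/(-92649) = ((1/6)*(1/2)*(-5 - 6) - 69 + ((1/6)*(1/2)*(-5 - 6))*(-69))*(-1/92649) = ((1/6)*(1/2)*(-11) - 69 + ((1/6)*(1/2)*(-11))*(-69))*(-1/92649) = (-11/12 - 69 - 11/12*(-69))*(-1/92649) = (-11/12 - 69 + 253/4)*(-1/92649) = -20/3*(-1/92649) = 20/277947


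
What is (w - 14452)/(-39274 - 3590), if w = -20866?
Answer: 17659/21432 ≈ 0.82395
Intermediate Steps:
(w - 14452)/(-39274 - 3590) = (-20866 - 14452)/(-39274 - 3590) = -35318/(-42864) = -35318*(-1/42864) = 17659/21432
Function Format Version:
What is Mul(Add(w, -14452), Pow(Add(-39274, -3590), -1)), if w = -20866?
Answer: Rational(17659, 21432) ≈ 0.82395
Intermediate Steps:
Mul(Add(w, -14452), Pow(Add(-39274, -3590), -1)) = Mul(Add(-20866, -14452), Pow(Add(-39274, -3590), -1)) = Mul(-35318, Pow(-42864, -1)) = Mul(-35318, Rational(-1, 42864)) = Rational(17659, 21432)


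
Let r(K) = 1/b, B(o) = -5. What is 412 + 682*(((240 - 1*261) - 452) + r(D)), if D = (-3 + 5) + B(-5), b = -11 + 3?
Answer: -1289037/4 ≈ -3.2226e+5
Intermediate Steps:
b = -8
D = -3 (D = (-3 + 5) - 5 = 2 - 5 = -3)
r(K) = -⅛ (r(K) = 1/(-8) = 1*(-⅛) = -⅛)
412 + 682*(((240 - 1*261) - 452) + r(D)) = 412 + 682*(((240 - 1*261) - 452) - ⅛) = 412 + 682*(((240 - 261) - 452) - ⅛) = 412 + 682*((-21 - 452) - ⅛) = 412 + 682*(-473 - ⅛) = 412 + 682*(-3785/8) = 412 - 1290685/4 = -1289037/4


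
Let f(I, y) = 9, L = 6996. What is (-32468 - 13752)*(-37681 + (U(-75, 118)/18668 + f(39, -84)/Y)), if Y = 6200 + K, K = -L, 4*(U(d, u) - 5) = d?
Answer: 6469986409272375/3714932 ≈ 1.7416e+9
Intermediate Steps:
U(d, u) = 5 + d/4
K = -6996 (K = -1*6996 = -6996)
Y = -796 (Y = 6200 - 6996 = -796)
(-32468 - 13752)*(-37681 + (U(-75, 118)/18668 + f(39, -84)/Y)) = (-32468 - 13752)*(-37681 + ((5 + (¼)*(-75))/18668 + 9/(-796))) = -46220*(-37681 + ((5 - 75/4)*(1/18668) + 9*(-1/796))) = -46220*(-37681 + (-55/4*1/18668 - 9/796)) = -46220*(-37681 + (-55/74672 - 9/796)) = -46220*(-37681 - 178957/14859728) = -46220*(-559929589725/14859728) = 6469986409272375/3714932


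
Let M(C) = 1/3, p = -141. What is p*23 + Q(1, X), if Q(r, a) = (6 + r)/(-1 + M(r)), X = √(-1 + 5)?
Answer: -6507/2 ≈ -3253.5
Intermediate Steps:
M(C) = ⅓
X = 2 (X = √4 = 2)
Q(r, a) = -9 - 3*r/2 (Q(r, a) = (6 + r)/(-1 + ⅓) = (6 + r)/(-⅔) = (6 + r)*(-3/2) = -9 - 3*r/2)
p*23 + Q(1, X) = -141*23 + (-9 - 3/2*1) = -3243 + (-9 - 3/2) = -3243 - 21/2 = -6507/2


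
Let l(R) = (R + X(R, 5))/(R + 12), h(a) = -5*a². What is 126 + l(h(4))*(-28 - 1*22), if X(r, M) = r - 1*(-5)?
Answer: 409/34 ≈ 12.029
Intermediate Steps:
X(r, M) = 5 + r (X(r, M) = r + 5 = 5 + r)
l(R) = (5 + 2*R)/(12 + R) (l(R) = (R + (5 + R))/(R + 12) = (5 + 2*R)/(12 + R))
126 + l(h(4))*(-28 - 1*22) = 126 + ((5 + 2*(-5*4²))/(12 - 5*4²))*(-28 - 1*22) = 126 + ((5 + 2*(-5*16))/(12 - 5*16))*(-28 - 22) = 126 + ((5 + 2*(-80))/(12 - 80))*(-50) = 126 + ((5 - 160)/(-68))*(-50) = 126 - 1/68*(-155)*(-50) = 126 + (155/68)*(-50) = 126 - 3875/34 = 409/34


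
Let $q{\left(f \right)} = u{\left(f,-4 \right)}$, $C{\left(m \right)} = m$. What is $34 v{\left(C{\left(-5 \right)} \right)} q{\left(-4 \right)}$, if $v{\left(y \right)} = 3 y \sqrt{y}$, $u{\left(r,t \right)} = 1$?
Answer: $- 510 i \sqrt{5} \approx - 1140.4 i$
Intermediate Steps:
$q{\left(f \right)} = 1$
$v{\left(y \right)} = 3 y^{\frac{3}{2}}$
$34 v{\left(C{\left(-5 \right)} \right)} q{\left(-4 \right)} = 34 \cdot 3 \left(-5\right)^{\frac{3}{2}} \cdot 1 = 34 \cdot 3 \left(- 5 i \sqrt{5}\right) 1 = 34 \left(- 15 i \sqrt{5}\right) 1 = - 510 i \sqrt{5} \cdot 1 = - 510 i \sqrt{5}$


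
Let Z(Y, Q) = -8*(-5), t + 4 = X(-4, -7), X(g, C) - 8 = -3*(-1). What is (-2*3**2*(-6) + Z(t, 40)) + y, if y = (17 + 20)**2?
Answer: 1517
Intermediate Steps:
X(g, C) = 11 (X(g, C) = 8 - 3*(-1) = 8 + 3 = 11)
t = 7 (t = -4 + 11 = 7)
Z(Y, Q) = 40
y = 1369 (y = 37**2 = 1369)
(-2*3**2*(-6) + Z(t, 40)) + y = (-2*3**2*(-6) + 40) + 1369 = (-2*9*(-6) + 40) + 1369 = (-18*(-6) + 40) + 1369 = (108 + 40) + 1369 = 148 + 1369 = 1517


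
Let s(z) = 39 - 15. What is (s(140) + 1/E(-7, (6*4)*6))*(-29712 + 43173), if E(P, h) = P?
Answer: 321141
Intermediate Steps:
s(z) = 24
(s(140) + 1/E(-7, (6*4)*6))*(-29712 + 43173) = (24 + 1/(-7))*(-29712 + 43173) = (24 - ⅐)*13461 = (167/7)*13461 = 321141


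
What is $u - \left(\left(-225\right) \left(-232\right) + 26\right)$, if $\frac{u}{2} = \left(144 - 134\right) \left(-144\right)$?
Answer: $-55106$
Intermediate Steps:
$u = -2880$ ($u = 2 \left(144 - 134\right) \left(-144\right) = 2 \cdot 10 \left(-144\right) = 2 \left(-1440\right) = -2880$)
$u - \left(\left(-225\right) \left(-232\right) + 26\right) = -2880 - \left(\left(-225\right) \left(-232\right) + 26\right) = -2880 - \left(52200 + 26\right) = -2880 - 52226 = -55106$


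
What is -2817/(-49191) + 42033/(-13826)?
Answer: -676232487/226704922 ≈ -2.9829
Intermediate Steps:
-2817/(-49191) + 42033/(-13826) = -2817*(-1/49191) + 42033*(-1/13826) = 939/16397 - 42033/13826 = -676232487/226704922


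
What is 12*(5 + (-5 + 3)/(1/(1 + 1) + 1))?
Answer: 44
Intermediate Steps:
12*(5 + (-5 + 3)/(1/(1 + 1) + 1)) = 12*(5 - 2/(1/2 + 1)) = 12*(5 - 2/3/2) = 12*(5 - 2*2/3) = 12*(5 - 4/3) = 12*(11/3) = 44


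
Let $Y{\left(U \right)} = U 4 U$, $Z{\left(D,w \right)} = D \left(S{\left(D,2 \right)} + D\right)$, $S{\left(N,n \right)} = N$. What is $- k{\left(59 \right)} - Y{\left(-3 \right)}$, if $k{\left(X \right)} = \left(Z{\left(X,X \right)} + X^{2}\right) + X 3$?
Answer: $-10656$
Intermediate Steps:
$Z{\left(D,w \right)} = 2 D^{2}$ ($Z{\left(D,w \right)} = D \left(D + D\right) = D 2 D = 2 D^{2}$)
$k{\left(X \right)} = 3 X + 3 X^{2}$ ($k{\left(X \right)} = \left(2 X^{2} + X^{2}\right) + X 3 = 3 X^{2} + 3 X = 3 X + 3 X^{2}$)
$Y{\left(U \right)} = 4 U^{2}$ ($Y{\left(U \right)} = 4 U U = 4 U^{2}$)
$- k{\left(59 \right)} - Y{\left(-3 \right)} = - 3 \cdot 59 \left(1 + 59\right) - 4 \left(-3\right)^{2} = - 3 \cdot 59 \cdot 60 - 4 \cdot 9 = \left(-1\right) 10620 - 36 = -10620 - 36 = -10656$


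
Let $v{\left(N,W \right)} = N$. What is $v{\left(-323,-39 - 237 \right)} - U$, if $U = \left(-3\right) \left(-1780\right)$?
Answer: $-5663$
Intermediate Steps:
$U = 5340$
$v{\left(-323,-39 - 237 \right)} - U = -323 - 5340 = -5663$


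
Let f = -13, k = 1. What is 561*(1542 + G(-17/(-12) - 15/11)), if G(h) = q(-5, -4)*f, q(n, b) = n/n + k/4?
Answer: 3423783/4 ≈ 8.5595e+5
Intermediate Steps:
q(n, b) = 5/4 (q(n, b) = n/n + 1/4 = 1 + 1*(¼) = 1 + ¼ = 5/4)
G(h) = -65/4 (G(h) = (5/4)*(-13) = -65/4)
561*(1542 + G(-17/(-12) - 15/11)) = 561*(1542 - 65/4) = 561*(6103/4) = 3423783/4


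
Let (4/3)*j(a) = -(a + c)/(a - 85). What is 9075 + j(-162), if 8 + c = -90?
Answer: 172410/19 ≈ 9074.2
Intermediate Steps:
c = -98 (c = -8 - 90 = -98)
j(a) = -3*(-98 + a)/(4*(-85 + a)) (j(a) = 3*(-(a - 98)/(a - 85))/4 = 3*(-(-98 + a)/(-85 + a))/4 = -3*(-98 + a)/(4*(-85 + a)))
9075 + j(-162) = 9075 + 3*(98 - 1*(-162))/(4*(-85 - 162)) = 9075 + (¾)*(98 + 162)/(-247) = 9075 + (¾)*(-1/247)*260 = 9075 - 15/19 = 172410/19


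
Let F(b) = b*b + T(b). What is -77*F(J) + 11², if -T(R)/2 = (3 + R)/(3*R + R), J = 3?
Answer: -495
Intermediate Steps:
T(R) = -(3 + R)/(2*R) (T(R) = -2*(3 + R)/(3*R + R) = -2*(3 + R)/(4*R) = -2*(3 + R)*1/(4*R) = -(3 + R)/(2*R))
F(b) = b² + (-3 - b)/(2*b) (F(b) = b*b + (-3 - b)/(2*b) = b² + (-3 - b)/(2*b))
-77*F(J) + 11² = -77*(-3 - 1*3 + 2*3³)/(2*3) + 11² = -77*(-3 - 3 + 2*27)/(2*3) + 121 = -77*(-3 - 3 + 54)/(2*3) + 121 = -77*48/(2*3) + 121 = -77*8 + 121 = -616 + 121 = -495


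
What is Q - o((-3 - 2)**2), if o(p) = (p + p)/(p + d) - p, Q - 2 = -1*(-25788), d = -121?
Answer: 1239145/48 ≈ 25816.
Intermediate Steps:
Q = 25790 (Q = 2 - 1*(-25788) = 2 + 25788 = 25790)
o(p) = -p + 2*p/(-121 + p) (o(p) = (p + p)/(p - 121) - p = (2*p)/(-121 + p) - p = 2*p/(-121 + p) - p = -p + 2*p/(-121 + p))
Q - o((-3 - 2)**2) = 25790 - (-3 - 2)**2*(123 - (-3 - 2)**2)/(-121 + (-3 - 2)**2) = 25790 - (-5)**2*(123 - 1*(-5)**2)/(-121 + (-5)**2) = 25790 - 25*(123 - 1*25)/(-121 + 25) = 25790 - 25*(123 - 25)/(-96) = 25790 - 25*(-1)*98/96 = 25790 - 1*(-1225/48) = 25790 + 1225/48 = 1239145/48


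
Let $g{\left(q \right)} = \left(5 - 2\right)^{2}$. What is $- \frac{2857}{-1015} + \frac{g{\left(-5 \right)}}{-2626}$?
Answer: $\frac{7493347}{2665390} \approx 2.8114$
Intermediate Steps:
$g{\left(q \right)} = 9$ ($g{\left(q \right)} = 3^{2} = 9$)
$- \frac{2857}{-1015} + \frac{g{\left(-5 \right)}}{-2626} = - \frac{2857}{-1015} + \frac{9}{-2626} = \left(-2857\right) \left(- \frac{1}{1015}\right) + 9 \left(- \frac{1}{2626}\right) = \frac{2857}{1015} - \frac{9}{2626} = \frac{7493347}{2665390}$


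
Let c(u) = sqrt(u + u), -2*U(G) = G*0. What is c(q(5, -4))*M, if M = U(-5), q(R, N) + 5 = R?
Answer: 0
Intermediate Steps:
U(G) = 0 (U(G) = -G*0/2 = -1/2*0 = 0)
q(R, N) = -5 + R
M = 0
c(u) = sqrt(2)*sqrt(u) (c(u) = sqrt(2*u) = sqrt(2)*sqrt(u))
c(q(5, -4))*M = (sqrt(2)*sqrt(-5 + 5))*0 = (sqrt(2)*sqrt(0))*0 = (sqrt(2)*0)*0 = 0*0 = 0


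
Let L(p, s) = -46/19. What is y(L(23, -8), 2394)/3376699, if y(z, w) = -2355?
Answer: -2355/3376699 ≈ -0.00069743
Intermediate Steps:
L(p, s) = -46/19 (L(p, s) = -46*1/19 = -46/19)
y(L(23, -8), 2394)/3376699 = -2355/3376699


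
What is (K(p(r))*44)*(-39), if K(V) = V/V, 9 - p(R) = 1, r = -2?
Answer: -1716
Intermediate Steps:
p(R) = 8 (p(R) = 9 - 1*1 = 9 - 1 = 8)
K(V) = 1
(K(p(r))*44)*(-39) = (1*44)*(-39) = 44*(-39) = -1716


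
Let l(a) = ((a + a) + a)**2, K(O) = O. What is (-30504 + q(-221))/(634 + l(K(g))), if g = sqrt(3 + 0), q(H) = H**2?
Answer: 18337/661 ≈ 27.741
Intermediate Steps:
g = sqrt(3) ≈ 1.7320
l(a) = 9*a**2 (l(a) = (2*a + a)**2 = (3*a)**2 = 9*a**2)
(-30504 + q(-221))/(634 + l(K(g))) = (-30504 + (-221)**2)/(634 + 9*(sqrt(3))**2) = (-30504 + 48841)/(634 + 9*3) = 18337/(634 + 27) = 18337/661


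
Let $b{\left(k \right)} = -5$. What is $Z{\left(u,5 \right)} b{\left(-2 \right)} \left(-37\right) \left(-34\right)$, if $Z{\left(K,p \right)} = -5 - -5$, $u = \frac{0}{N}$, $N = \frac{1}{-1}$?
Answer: $0$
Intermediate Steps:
$N = -1$
$u = 0$ ($u = \frac{0}{-1} = 0 \left(-1\right) = 0$)
$Z{\left(K,p \right)} = 0$ ($Z{\left(K,p \right)} = -5 + 5 = 0$)
$Z{\left(u,5 \right)} b{\left(-2 \right)} \left(-37\right) \left(-34\right) = 0 \left(-5\right) \left(-37\right) \left(-34\right) = 0 \left(-37\right) \left(-34\right) = 0 \left(-34\right) = 0$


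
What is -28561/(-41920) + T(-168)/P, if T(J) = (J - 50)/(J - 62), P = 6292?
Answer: 1033536883/1516623680 ≈ 0.68147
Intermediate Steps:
T(J) = (-50 + J)/(-62 + J)
-28561/(-41920) + T(-168)/P = -28561/(-41920) + ((-50 - 168)/(-62 - 168))/6292 = -28561*(-1/41920) + (-218/(-230))*(1/6292) = 28561/41920 - 1/230*(-218)*(1/6292) = 28561/41920 + (109/115)*(1/6292) = 28561/41920 + 109/723580 = 1033536883/1516623680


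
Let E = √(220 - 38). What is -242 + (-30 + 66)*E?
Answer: -242 + 36*√182 ≈ 243.67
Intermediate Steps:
E = √182 ≈ 13.491
-242 + (-30 + 66)*E = -242 + (-30 + 66)*√182 = -242 + 36*√182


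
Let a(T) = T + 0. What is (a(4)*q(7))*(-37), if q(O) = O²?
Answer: -7252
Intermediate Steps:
a(T) = T
(a(4)*q(7))*(-37) = (4*7²)*(-37) = (4*49)*(-37) = 196*(-37) = -7252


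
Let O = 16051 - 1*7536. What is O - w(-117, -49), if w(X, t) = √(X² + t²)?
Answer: 8515 - √16090 ≈ 8388.2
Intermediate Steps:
O = 8515 (O = 16051 - 7536 = 8515)
O - w(-117, -49) = 8515 - √((-117)² + (-49)²) = 8515 - √(13689 + 2401) = 8515 - √16090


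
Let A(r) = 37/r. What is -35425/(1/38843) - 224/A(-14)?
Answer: -50912488039/37 ≈ -1.3760e+9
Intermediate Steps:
-35425/(1/38843) - 224/A(-14) = -35425/(1/38843) - 224/(37/(-14)) = -35425/1/38843 - 224/(37*(-1/14)) = -35425*38843 - 224/(-37/14) = -1376013275 - 224*(-14/37) = -1376013275 + 3136/37 = -50912488039/37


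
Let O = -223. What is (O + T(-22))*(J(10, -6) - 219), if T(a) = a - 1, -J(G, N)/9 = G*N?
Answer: -78966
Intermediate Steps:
J(G, N) = -9*G*N
T(a) = -1 + a
(O + T(-22))*(J(10, -6) - 219) = (-223 + (-1 - 22))*(-9*10*(-6) - 219) = (-223 - 23)*(540 - 219) = -246*321 = -78966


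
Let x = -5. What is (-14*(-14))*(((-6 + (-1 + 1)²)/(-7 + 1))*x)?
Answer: -980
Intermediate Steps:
(-14*(-14))*(((-6 + (-1 + 1)²)/(-7 + 1))*x) = (-14*(-14))*(((-6 + (-1 + 1)²)/(-7 + 1))*(-5)) = 196*(((-6 + 0²)/(-6))*(-5)) = 196*(((-6 + 0)*(-⅙))*(-5)) = 196*(-6*(-⅙)*(-5)) = 196*(1*(-5)) = 196*(-5) = -980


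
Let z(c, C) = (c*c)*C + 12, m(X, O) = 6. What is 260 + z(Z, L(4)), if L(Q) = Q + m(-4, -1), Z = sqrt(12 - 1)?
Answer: 382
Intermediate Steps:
Z = sqrt(11) ≈ 3.3166
L(Q) = 6 + Q (L(Q) = Q + 6 = 6 + Q)
z(c, C) = 12 + C*c**2 (z(c, C) = c**2*C + 12 = C*c**2 + 12 = 12 + C*c**2)
260 + z(Z, L(4)) = 260 + (12 + (6 + 4)*(sqrt(11))**2) = 260 + (12 + 10*11) = 260 + (12 + 110) = 260 + 122 = 382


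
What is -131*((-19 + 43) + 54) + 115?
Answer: -10103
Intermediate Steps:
-131*((-19 + 43) + 54) + 115 = -131*(24 + 54) + 115 = -131*78 + 115 = -10218 + 115 = -10103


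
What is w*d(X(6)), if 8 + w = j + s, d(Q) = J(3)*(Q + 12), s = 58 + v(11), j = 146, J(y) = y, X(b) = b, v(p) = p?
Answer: 11178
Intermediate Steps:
s = 69 (s = 58 + 11 = 69)
d(Q) = 36 + 3*Q (d(Q) = 3*(Q + 12) = 3*(12 + Q) = 36 + 3*Q)
w = 207 (w = -8 + (146 + 69) = -8 + 215 = 207)
w*d(X(6)) = 207*(36 + 3*6) = 207*(36 + 18) = 207*54 = 11178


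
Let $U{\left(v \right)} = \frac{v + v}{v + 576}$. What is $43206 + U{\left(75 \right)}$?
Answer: $\frac{9375752}{217} \approx 43206.0$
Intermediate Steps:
$U{\left(v \right)} = \frac{2 v}{576 + v}$
$43206 + U{\left(75 \right)} = 43206 + 2 \cdot 75 \frac{1}{576 + 75} = 43206 + 2 \cdot 75 \cdot \frac{1}{651} = 43206 + \frac{50}{217} = \frac{9375752}{217}$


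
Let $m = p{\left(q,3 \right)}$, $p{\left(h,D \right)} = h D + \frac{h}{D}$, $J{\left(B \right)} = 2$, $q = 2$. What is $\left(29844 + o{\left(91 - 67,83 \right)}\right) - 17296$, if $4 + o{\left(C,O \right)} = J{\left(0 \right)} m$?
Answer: $\frac{37672}{3} \approx 12557.0$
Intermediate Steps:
$p{\left(h,D \right)} = D h + \frac{h}{D}$
$m = \frac{20}{3}$ ($m = 3 \cdot 2 + \frac{2}{3} = 6 + 2 \cdot \frac{1}{3} = 6 + \frac{2}{3} = \frac{20}{3} \approx 6.6667$)
$o{\left(C,O \right)} = \frac{28}{3}$ ($o{\left(C,O \right)} = -4 + 2 \cdot \frac{20}{3} = -4 + \frac{40}{3} = \frac{28}{3}$)
$\left(29844 + o{\left(91 - 67,83 \right)}\right) - 17296 = \left(29844 + \frac{28}{3}\right) - 17296 = \frac{89560}{3} - 17296 = \frac{37672}{3}$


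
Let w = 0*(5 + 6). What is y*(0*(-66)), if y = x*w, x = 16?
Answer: 0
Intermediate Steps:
w = 0 (w = 0*11 = 0)
y = 0 (y = 16*0 = 0)
y*(0*(-66)) = 0*(0*(-66)) = 0*0 = 0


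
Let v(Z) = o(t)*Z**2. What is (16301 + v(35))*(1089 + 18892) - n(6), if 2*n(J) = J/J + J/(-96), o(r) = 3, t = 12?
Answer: 12772494577/32 ≈ 3.9914e+8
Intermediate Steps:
v(Z) = 3*Z**2
n(J) = 1/2 - J/192 (n(J) = (J/J + J/(-96))/2 = (1 + J*(-1/96))/2 = (1 - J/96)/2 = 1/2 - J/192)
(16301 + v(35))*(1089 + 18892) - n(6) = (16301 + 3*35**2)*(1089 + 18892) - (1/2 - 1/192*6) = (16301 + 3*1225)*19981 - (1/2 - 1/32) = (16301 + 3675)*19981 - 1*15/32 = 19976*19981 - 15/32 = 399140456 - 15/32 = 12772494577/32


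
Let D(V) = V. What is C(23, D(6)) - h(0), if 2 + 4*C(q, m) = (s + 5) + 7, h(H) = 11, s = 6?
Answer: -7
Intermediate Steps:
C(q, m) = 4 (C(q, m) = -1/2 + ((6 + 5) + 7)/4 = -1/2 + (11 + 7)/4 = -1/2 + (1/4)*18 = -1/2 + 9/2 = 4)
C(23, D(6)) - h(0) = 4 - 1*11 = 4 - 11 = -7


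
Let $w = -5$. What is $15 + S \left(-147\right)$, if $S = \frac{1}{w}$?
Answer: $\frac{222}{5} \approx 44.4$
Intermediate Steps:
$S = - \frac{1}{5}$ ($S = \frac{1}{-5} = - \frac{1}{5} \approx -0.2$)
$15 + S \left(-147\right) = 15 - - \frac{147}{5} = 15 + \frac{147}{5} = \frac{222}{5}$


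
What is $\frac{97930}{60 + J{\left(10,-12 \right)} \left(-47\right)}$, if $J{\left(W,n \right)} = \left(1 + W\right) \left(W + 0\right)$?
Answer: $- \frac{1399}{73} \approx -19.164$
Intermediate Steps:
$J{\left(W,n \right)} = W \left(1 + W\right)$ ($J{\left(W,n \right)} = \left(1 + W\right) W = W \left(1 + W\right)$)
$\frac{97930}{60 + J{\left(10,-12 \right)} \left(-47\right)} = \frac{97930}{60 + 10 \left(1 + 10\right) \left(-47\right)} = \frac{97930}{60 + 10 \cdot 11 \left(-47\right)} = \frac{97930}{60 + 110 \left(-47\right)} = \frac{97930}{60 - 5170} = \frac{97930}{-5110} = 97930 \left(- \frac{1}{5110}\right) = - \frac{1399}{73}$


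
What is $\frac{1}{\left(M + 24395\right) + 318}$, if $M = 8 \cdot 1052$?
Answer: $\frac{1}{33129} \approx 3.0185 \cdot 10^{-5}$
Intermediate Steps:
$M = 8416$
$\frac{1}{\left(M + 24395\right) + 318} = \frac{1}{\left(8416 + 24395\right) + 318} = \frac{1}{32811 + 318} = \frac{1}{33129}$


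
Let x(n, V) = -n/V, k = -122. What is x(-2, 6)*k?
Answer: -122/3 ≈ -40.667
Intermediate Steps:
x(n, V) = -n/V
x(-2, 6)*k = -1*(-2)/6*(-122) = -1*(-2)*⅙*(-122) = (⅓)*(-122) = -122/3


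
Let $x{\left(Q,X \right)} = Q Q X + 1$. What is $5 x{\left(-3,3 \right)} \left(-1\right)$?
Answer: $-140$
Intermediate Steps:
$x{\left(Q,X \right)} = 1 + X Q^{2}$ ($x{\left(Q,X \right)} = Q^{2} X + 1 = X Q^{2} + 1 = 1 + X Q^{2}$)
$5 x{\left(-3,3 \right)} \left(-1\right) = 5 \left(1 + 3 \left(-3\right)^{2}\right) \left(-1\right) = 5 \left(1 + 3 \cdot 9\right) \left(-1\right) = 5 \left(1 + 27\right) \left(-1\right) = 5 \cdot 28 \left(-1\right) = 140 \left(-1\right) = -140$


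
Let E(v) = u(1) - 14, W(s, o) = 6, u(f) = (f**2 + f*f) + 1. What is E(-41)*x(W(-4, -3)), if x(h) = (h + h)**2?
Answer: -1584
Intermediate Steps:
u(f) = 1 + 2*f**2 (u(f) = (f**2 + f**2) + 1 = 2*f**2 + 1 = 1 + 2*f**2)
x(h) = 4*h**2 (x(h) = (2*h)**2 = 4*h**2)
E(v) = -11 (E(v) = (1 + 2*1**2) - 14 = (1 + 2*1) - 14 = (1 + 2) - 14 = 3 - 14 = -11)
E(-41)*x(W(-4, -3)) = -44*6**2 = -44*36 = -11*144 = -1584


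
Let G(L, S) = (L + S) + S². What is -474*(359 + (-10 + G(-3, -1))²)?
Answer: -250272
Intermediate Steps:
G(L, S) = L + S + S²
-474*(359 + (-10 + G(-3, -1))²) = -474*(359 + (-10 + (-3 - 1 + (-1)²))²) = -474*(359 + (-10 + (-3 - 1 + 1))²) = -474*(359 + (-10 - 3)²) = -474*(359 + (-13)²) = -474*(359 + 169) = -474*528 = -250272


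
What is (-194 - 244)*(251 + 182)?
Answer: -189654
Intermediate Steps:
(-194 - 244)*(251 + 182) = -438*433 = -189654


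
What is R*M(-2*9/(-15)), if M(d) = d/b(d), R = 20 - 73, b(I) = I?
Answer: -53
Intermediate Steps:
R = -53
M(d) = 1 (M(d) = d/d = 1)
R*M(-2*9/(-15)) = -53*1 = -53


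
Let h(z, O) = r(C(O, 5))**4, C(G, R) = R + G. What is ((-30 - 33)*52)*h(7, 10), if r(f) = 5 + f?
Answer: -524160000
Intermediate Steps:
C(G, R) = G + R
h(z, O) = (10 + O)**4 (h(z, O) = (5 + (O + 5))**4 = (5 + (5 + O))**4 = (10 + O)**4)
((-30 - 33)*52)*h(7, 10) = ((-30 - 33)*52)*(10 + 10)**4 = -63*52*20**4 = -3276*160000 = -524160000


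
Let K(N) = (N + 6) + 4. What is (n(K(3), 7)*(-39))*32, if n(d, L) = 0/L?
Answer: 0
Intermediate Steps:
K(N) = 10 + N (K(N) = (6 + N) + 4 = 10 + N)
n(d, L) = 0
(n(K(3), 7)*(-39))*32 = (0*(-39))*32 = 0*32 = 0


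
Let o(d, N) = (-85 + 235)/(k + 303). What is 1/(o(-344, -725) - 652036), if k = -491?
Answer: -94/61291459 ≈ -1.5337e-6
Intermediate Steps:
o(d, N) = -75/94 (o(d, N) = (-85 + 235)/(-491 + 303) = 150/(-188) = 150*(-1/188) = -75/94)
1/(o(-344, -725) - 652036) = 1/(-75/94 - 652036) = 1/(-61291459/94) = -94/61291459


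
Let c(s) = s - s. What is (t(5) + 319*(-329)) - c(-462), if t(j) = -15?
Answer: -104966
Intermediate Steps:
c(s) = 0
(t(5) + 319*(-329)) - c(-462) = (-15 + 319*(-329)) - 1*0 = (-15 - 104951) + 0 = -104966 + 0 = -104966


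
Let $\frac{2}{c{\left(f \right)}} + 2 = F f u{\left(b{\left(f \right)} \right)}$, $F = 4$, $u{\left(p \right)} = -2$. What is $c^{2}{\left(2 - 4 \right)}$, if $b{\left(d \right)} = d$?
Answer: $\frac{1}{49} \approx 0.020408$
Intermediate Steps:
$c{\left(f \right)} = \frac{2}{-2 - 8 f}$ ($c{\left(f \right)} = \frac{2}{-2 + 4 f \left(-2\right)} = \frac{2}{-2 - 8 f}$)
$c^{2}{\left(2 - 4 \right)} = \left(\frac{1}{-1 - 4 \left(2 - 4\right)}\right)^{2} = \left(\frac{1}{-1 - -8}\right)^{2} = \left(\frac{1}{-1 + 8}\right)^{2} = \left(\frac{1}{7}\right)^{2} = \frac{1}{49}$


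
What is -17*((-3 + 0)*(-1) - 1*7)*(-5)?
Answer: -340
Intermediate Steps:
-17*((-3 + 0)*(-1) - 1*7)*(-5) = -17*(-3*(-1) - 7)*(-5) = -17*(3 - 7)*(-5) = -(-68)*(-5) = -17*20 = -340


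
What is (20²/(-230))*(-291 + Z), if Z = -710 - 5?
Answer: 40240/23 ≈ 1749.6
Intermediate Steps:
Z = -715
(20²/(-230))*(-291 + Z) = (20²/(-230))*(-291 - 715) = (400*(-1/230))*(-1006) = -40/23*(-1006) = 40240/23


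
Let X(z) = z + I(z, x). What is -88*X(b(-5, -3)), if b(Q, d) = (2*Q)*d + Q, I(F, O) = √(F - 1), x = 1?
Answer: -2200 - 176*√6 ≈ -2631.1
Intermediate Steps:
I(F, O) = √(-1 + F)
b(Q, d) = Q + 2*Q*d (b(Q, d) = 2*Q*d + Q = Q + 2*Q*d)
X(z) = z + √(-1 + z)
-88*X(b(-5, -3)) = -88*(-5*(1 + 2*(-3)) + √(-1 - 5*(1 + 2*(-3)))) = -88*(-5*(1 - 6) + √(-1 - 5*(1 - 6))) = -88*(-5*(-5) + √(-1 - 5*(-5))) = -88*(25 + √(-1 + 25)) = -88*(25 + √24) = -88*(25 + 2*√6) = -2200 - 176*√6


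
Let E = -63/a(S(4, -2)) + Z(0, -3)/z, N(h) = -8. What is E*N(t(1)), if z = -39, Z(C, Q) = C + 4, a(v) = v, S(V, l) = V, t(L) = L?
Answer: 4946/39 ≈ 126.82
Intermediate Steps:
Z(C, Q) = 4 + C
E = -2473/156 (E = -63/4 + (4 + 0)/(-39) = -63*¼ + 4*(-1/39) = -63/4 - 4/39 = -2473/156 ≈ -15.853)
E*N(t(1)) = -2473/156*(-8) = 4946/39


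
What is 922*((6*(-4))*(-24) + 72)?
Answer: 597456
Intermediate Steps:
922*((6*(-4))*(-24) + 72) = 922*(-24*(-24) + 72) = 922*(576 + 72) = 922*648 = 597456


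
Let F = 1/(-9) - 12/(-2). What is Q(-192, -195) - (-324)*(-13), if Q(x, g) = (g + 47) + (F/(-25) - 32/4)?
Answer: -982853/225 ≈ -4368.2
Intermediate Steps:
F = 53/9 (F = 1*(-⅑) - 12*(-½) = -⅑ + 6 = 53/9 ≈ 5.8889)
Q(x, g) = 8722/225 + g (Q(x, g) = (g + 47) + ((53/9)/(-25) - 32/4) = (47 + g) + ((53/9)*(-1/25) - 32*¼) = (47 + g) + (-53/225 - 8) = (47 + g) - 1853/225 = 8722/225 + g)
Q(-192, -195) - (-324)*(-13) = (8722/225 - 195) - (-324)*(-13) = -35153/225 - 1*4212 = -35153/225 - 4212 = -982853/225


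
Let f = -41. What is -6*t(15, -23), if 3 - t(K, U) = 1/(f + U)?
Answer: -579/32 ≈ -18.094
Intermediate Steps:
t(K, U) = 3 - 1/(-41 + U)
-6*t(15, -23) = -6*(-124 + 3*(-23))/(-41 - 23) = -6*(-124 - 69)/(-64) = -(-3)*(-193)/32 = -6*193/64 = -579/32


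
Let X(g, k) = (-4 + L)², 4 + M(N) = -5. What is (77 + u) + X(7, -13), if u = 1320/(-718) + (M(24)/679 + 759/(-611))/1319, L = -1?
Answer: 19676469694398/196449183749 ≈ 100.16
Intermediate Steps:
M(N) = -9 (M(N) = -4 - 5 = -9)
X(g, k) = 25 (X(g, k) = (-4 - 1)² = (-5)² = 25)
u = -361347048000/196449183749 (u = 1320/(-718) + (-9/679 + 759/(-611))/1319 = 1320*(-1/718) + (-9*1/679 + 759*(-1/611))*(1/1319) = -660/359 + (-9/679 - 759/611)*(1/1319) = -660/359 - 520860/414869*1/1319 = -660/359 - 520860/547212211 = -361347048000/196449183749 ≈ -1.8394)
(77 + u) + X(7, -13) = (77 - 361347048000/196449183749) + 25 = 14765240100673/196449183749 + 25 = 19676469694398/196449183749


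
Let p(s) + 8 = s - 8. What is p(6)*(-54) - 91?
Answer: 449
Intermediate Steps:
p(s) = -16 + s (p(s) = -8 + (s - 8) = -8 + (-8 + s) = -16 + s)
p(6)*(-54) - 91 = (-16 + 6)*(-54) - 91 = -10*(-54) - 91 = 540 - 91 = 449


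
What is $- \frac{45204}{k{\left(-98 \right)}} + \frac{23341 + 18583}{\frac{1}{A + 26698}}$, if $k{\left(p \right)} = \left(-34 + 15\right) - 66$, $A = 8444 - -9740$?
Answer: $\frac{159938847484}{85} \approx 1.8816 \cdot 10^{9}$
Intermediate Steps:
$A = 18184$ ($A = 8444 + 9740 = 18184$)
$k{\left(p \right)} = -85$ ($k{\left(p \right)} = -19 - 66 = -85$)
$- \frac{45204}{k{\left(-98 \right)}} + \frac{23341 + 18583}{\frac{1}{A + 26698}} = - \frac{45204}{-85} + \frac{23341 + 18583}{\frac{1}{18184 + 26698}} = \left(-45204\right) \left(- \frac{1}{85}\right) + \frac{41924}{\frac{1}{44882}} = \frac{45204}{85} + 41924 \frac{1}{\frac{1}{44882}} = \frac{45204}{85} + 41924 \cdot 44882 = \frac{45204}{85} + 1881632968 = \frac{159938847484}{85}$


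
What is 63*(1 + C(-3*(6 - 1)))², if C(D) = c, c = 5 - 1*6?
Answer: 0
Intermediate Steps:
c = -1 (c = 5 - 6 = -1)
C(D) = -1
63*(1 + C(-3*(6 - 1)))² = 63*(1 - 1)² = 63*0² = 63*0 = 0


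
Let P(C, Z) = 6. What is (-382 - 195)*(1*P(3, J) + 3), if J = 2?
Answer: -5193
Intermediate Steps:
(-382 - 195)*(1*P(3, J) + 3) = (-382 - 195)*(1*6 + 3) = -577*(6 + 3) = -577*9 = -5193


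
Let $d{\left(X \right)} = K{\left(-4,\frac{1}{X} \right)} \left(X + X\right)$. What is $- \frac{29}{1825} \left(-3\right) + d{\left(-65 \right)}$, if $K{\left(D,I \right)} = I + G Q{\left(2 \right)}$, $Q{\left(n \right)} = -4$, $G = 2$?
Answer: $\frac{1901737}{1825} \approx 1042.0$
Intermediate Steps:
$K{\left(D,I \right)} = -8 + I$ ($K{\left(D,I \right)} = I + 2 \left(-4\right) = I - 8 = -8 + I$)
$d{\left(X \right)} = 2 X \left(-8 + \frac{1}{X}\right)$ ($d{\left(X \right)} = \left(-8 + \frac{1}{X}\right) \left(X + X\right) = \left(-8 + \frac{1}{X}\right) 2 X = 2 X \left(-8 + \frac{1}{X}\right)$)
$- \frac{29}{1825} \left(-3\right) + d{\left(-65 \right)} = - \frac{29}{1825} \left(-3\right) + \left(2 - -1040\right) = \left(-29\right) \frac{1}{1825} \left(-3\right) + \left(2 + 1040\right) = \left(- \frac{29}{1825}\right) \left(-3\right) + 1042 = \frac{87}{1825} + 1042 = \frac{1901737}{1825}$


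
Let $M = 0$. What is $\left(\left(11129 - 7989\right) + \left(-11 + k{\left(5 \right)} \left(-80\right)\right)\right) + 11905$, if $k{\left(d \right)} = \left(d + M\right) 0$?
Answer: $15034$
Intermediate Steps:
$k{\left(d \right)} = 0$ ($k{\left(d \right)} = \left(d + 0\right) 0 = d 0 = 0$)
$\left(\left(11129 - 7989\right) + \left(-11 + k{\left(5 \right)} \left(-80\right)\right)\right) + 11905 = \left(\left(11129 - 7989\right) + \left(-11 + 0 \left(-80\right)\right)\right) + 11905 = \left(3140 + \left(-11 + 0\right)\right) + 11905 = \left(3140 - 11\right) + 11905 = 3129 + 11905 = 15034$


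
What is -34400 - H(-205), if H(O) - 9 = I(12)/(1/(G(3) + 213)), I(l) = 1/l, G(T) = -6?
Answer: -137705/4 ≈ -34426.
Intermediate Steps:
H(O) = 105/4 (H(O) = 9 + 1/(12*(1/(-6 + 213))) = 9 + 1/(12*(1/207)) = 9 + (1/12)*207 = 9 + 69/4 = 105/4)
-34400 - H(-205) = -34400 - 1*105/4 = -34400 - 105/4 = -137705/4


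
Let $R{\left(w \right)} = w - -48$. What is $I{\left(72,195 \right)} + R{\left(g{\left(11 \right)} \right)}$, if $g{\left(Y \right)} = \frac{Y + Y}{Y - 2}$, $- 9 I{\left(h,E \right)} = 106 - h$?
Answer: $\frac{140}{3} \approx 46.667$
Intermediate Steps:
$I{\left(h,E \right)} = - \frac{106}{9} + \frac{h}{9}$ ($I{\left(h,E \right)} = - \frac{106 - h}{9} = - \frac{106}{9} + \frac{h}{9}$)
$g{\left(Y \right)} = \frac{2 Y}{-2 + Y}$
$R{\left(w \right)} = 48 + w$ ($R{\left(w \right)} = w + 48 = 48 + w$)
$I{\left(72,195 \right)} + R{\left(g{\left(11 \right)} \right)} = \left(- \frac{106}{9} + \frac{1}{9} \cdot 72\right) + \left(48 + 2 \cdot 11 \frac{1}{-2 + 11}\right) = \left(- \frac{106}{9} + 8\right) + \left(48 + 2 \cdot 11 \cdot \frac{1}{9}\right) = - \frac{34}{9} + \left(48 + 2 \cdot 11 \cdot \frac{1}{9}\right) = - \frac{34}{9} + \left(48 + \frac{22}{9}\right) = - \frac{34}{9} + \frac{454}{9} = \frac{140}{3}$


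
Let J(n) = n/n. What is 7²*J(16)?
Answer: 49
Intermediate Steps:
J(n) = 1
7²*J(16) = 7²*1 = 49*1 = 49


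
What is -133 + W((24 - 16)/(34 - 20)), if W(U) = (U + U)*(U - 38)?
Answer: -8613/49 ≈ -175.78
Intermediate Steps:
W(U) = 2*U*(-38 + U) (W(U) = (2*U)*(-38 + U) = 2*U*(-38 + U))
-133 + W((24 - 16)/(34 - 20)) = -133 + 2*((24 - 16)/(34 - 20))*(-38 + (24 - 16)/(34 - 20)) = -133 + 2*(8/14)*(-38 + 8/14) = -133 + 2*(8*(1/14))*(-38 + 8*(1/14)) = -133 + 2*(4/7)*(-38 + 4/7) = -133 + 2*(4/7)*(-262/7) = -133 - 2096/49 = -8613/49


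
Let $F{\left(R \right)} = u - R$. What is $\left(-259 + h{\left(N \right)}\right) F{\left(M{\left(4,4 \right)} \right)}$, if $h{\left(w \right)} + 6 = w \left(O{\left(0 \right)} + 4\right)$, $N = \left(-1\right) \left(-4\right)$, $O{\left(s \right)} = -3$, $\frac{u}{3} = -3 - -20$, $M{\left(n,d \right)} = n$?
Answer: $-12267$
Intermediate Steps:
$u = 51$ ($u = 3 \left(-3 - -20\right) = 3 \left(-3 + 20\right) = 3 \cdot 17 = 51$)
$N = 4$
$h{\left(w \right)} = -6 + w$ ($h{\left(w \right)} = -6 + w \left(-3 + 4\right) = -6 + w 1 = -6 + w$)
$F{\left(R \right)} = 51 - R$
$\left(-259 + h{\left(N \right)}\right) F{\left(M{\left(4,4 \right)} \right)} = \left(-259 + \left(-6 + 4\right)\right) \left(51 - 4\right) = \left(-259 - 2\right) \left(51 - 4\right) = \left(-261\right) 47 = -12267$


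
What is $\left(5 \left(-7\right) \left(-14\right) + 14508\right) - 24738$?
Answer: $-9740$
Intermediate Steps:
$\left(5 \left(-7\right) \left(-14\right) + 14508\right) - 24738 = \left(\left(-35\right) \left(-14\right) + 14508\right) - 24738 = \left(490 + 14508\right) - 24738 = 14998 - 24738 = -9740$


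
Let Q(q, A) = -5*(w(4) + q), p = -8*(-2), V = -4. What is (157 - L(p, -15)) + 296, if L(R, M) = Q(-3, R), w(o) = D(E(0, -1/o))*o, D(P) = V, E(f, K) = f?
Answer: 358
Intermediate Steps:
D(P) = -4
w(o) = -4*o
p = 16
Q(q, A) = 80 - 5*q (Q(q, A) = -5*(-4*4 + q) = -5*(-16 + q) = 80 - 5*q)
L(R, M) = 95 (L(R, M) = 80 - 5*(-3) = 80 + 15 = 95)
(157 - L(p, -15)) + 296 = (157 - 1*95) + 296 = (157 - 95) + 296 = 62 + 296 = 358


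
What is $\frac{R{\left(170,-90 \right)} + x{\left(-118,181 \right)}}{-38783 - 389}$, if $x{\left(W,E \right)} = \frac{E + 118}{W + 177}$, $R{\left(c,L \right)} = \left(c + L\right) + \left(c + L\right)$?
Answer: $- \frac{9739}{2311148} \approx -0.0042139$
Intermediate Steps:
$R{\left(c,L \right)} = 2 L + 2 c$ ($R{\left(c,L \right)} = \left(L + c\right) + \left(L + c\right) = 2 L + 2 c$)
$x{\left(W,E \right)} = \frac{118 + E}{177 + W}$
$\frac{R{\left(170,-90 \right)} + x{\left(-118,181 \right)}}{-38783 - 389} = \frac{\left(2 \left(-90\right) + 2 \cdot 170\right) + \frac{118 + 181}{177 - 118}}{-38783 - 389} = \frac{\left(-180 + 340\right) + \frac{1}{59} \cdot 299}{-39172} = \left(160 + \frac{1}{59} \cdot 299\right) \left(- \frac{1}{39172}\right) = \left(160 + \frac{299}{59}\right) \left(- \frac{1}{39172}\right) = \frac{9739}{59} \left(- \frac{1}{39172}\right) = - \frac{9739}{2311148}$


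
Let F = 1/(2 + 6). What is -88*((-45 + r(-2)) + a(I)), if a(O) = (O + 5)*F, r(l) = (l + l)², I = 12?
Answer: 2365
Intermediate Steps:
F = ⅛ (F = 1/8 = ⅛ ≈ 0.12500)
r(l) = 4*l² (r(l) = (2*l)² = 4*l²)
a(O) = 5/8 + O/8 (a(O) = (O + 5)*(⅛) = (5 + O)*(⅛) = 5/8 + O/8)
-88*((-45 + r(-2)) + a(I)) = -88*((-45 + 4*(-2)²) + (5/8 + (⅛)*12)) = -88*((-45 + 4*4) + (5/8 + 3/2)) = -88*((-45 + 16) + 17/8) = -88*(-29 + 17/8) = -88*(-215/8) = 2365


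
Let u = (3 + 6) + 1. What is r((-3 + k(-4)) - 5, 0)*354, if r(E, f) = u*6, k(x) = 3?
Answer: 21240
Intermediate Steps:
u = 10 (u = 9 + 1 = 10)
r(E, f) = 60 (r(E, f) = 10*6 = 60)
r((-3 + k(-4)) - 5, 0)*354 = 60*354 = 21240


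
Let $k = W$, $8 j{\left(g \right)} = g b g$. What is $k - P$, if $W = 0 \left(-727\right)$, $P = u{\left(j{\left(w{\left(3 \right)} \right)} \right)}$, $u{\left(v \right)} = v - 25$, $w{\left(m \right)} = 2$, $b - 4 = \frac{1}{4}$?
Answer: $\frac{183}{8} \approx 22.875$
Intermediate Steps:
$b = \frac{17}{4}$ ($b = 4 + \frac{1}{4} = \frac{17}{4} \approx 4.25$)
$j{\left(g \right)} = \frac{17 g^{2}}{32}$ ($j{\left(g \right)} = \frac{g \frac{17}{4} g}{8} = \frac{\frac{17 g}{4} g}{8} = \frac{\frac{17}{4} g^{2}}{8} = \frac{17 g^{2}}{32}$)
$u{\left(v \right)} = -25 + v$
$P = - \frac{183}{8}$ ($P = -25 + \frac{17 \cdot 2^{2}}{32} = -25 + \frac{17}{32} \cdot 4 = -25 + \frac{17}{8} = - \frac{183}{8} \approx -22.875$)
$W = 0$
$k = 0$
$k - P = 0 - - \frac{183}{8} = 0 + \frac{183}{8} = \frac{183}{8}$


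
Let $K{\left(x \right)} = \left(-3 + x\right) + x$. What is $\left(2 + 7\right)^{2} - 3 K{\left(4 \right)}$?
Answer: $66$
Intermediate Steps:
$K{\left(x \right)} = -3 + 2 x$
$\left(2 + 7\right)^{2} - 3 K{\left(4 \right)} = \left(2 + 7\right)^{2} - 3 \left(-3 + 2 \cdot 4\right) = 9^{2} - 3 \left(-3 + 8\right) = 81 - 15 = 66$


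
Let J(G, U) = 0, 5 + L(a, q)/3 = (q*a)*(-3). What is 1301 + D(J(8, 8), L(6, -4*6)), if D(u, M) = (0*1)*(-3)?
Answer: 1301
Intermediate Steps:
L(a, q) = -15 - 9*a*q (L(a, q) = -15 + 3*((q*a)*(-3)) = -15 + 3*((a*q)*(-3)) = -15 + 3*(-3*a*q) = -15 - 9*a*q)
D(u, M) = 0 (D(u, M) = 0*(-3) = 0)
1301 + D(J(8, 8), L(6, -4*6)) = 1301 + 0 = 1301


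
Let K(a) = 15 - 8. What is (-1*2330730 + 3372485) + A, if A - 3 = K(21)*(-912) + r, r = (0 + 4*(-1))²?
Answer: 1035390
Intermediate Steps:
K(a) = 7
r = 16 (r = (0 - 4)² = (-4)² = 16)
A = -6365 (A = 3 + (7*(-912) + 16) = 3 + (-6384 + 16) = 3 - 6368 = -6365)
(-1*2330730 + 3372485) + A = (-1*2330730 + 3372485) - 6365 = (-2330730 + 3372485) - 6365 = 1041755 - 6365 = 1035390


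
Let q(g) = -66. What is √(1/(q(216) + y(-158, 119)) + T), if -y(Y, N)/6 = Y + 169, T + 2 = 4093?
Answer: √17820363/66 ≈ 63.961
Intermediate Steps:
T = 4091 (T = -2 + 4093 = 4091)
y(Y, N) = -1014 - 6*Y (y(Y, N) = -6*(Y + 169) = -6*(169 + Y) = -1014 - 6*Y)
√(1/(q(216) + y(-158, 119)) + T) = √(1/(-66 + (-1014 - 6*(-158))) + 4091) = √(1/(-66 + (-1014 + 948)) + 4091) = √(1/(-66 - 66) + 4091) = √(1/(-132) + 4091) = √(-1/132 + 4091) = √(540011/132) = √17820363/66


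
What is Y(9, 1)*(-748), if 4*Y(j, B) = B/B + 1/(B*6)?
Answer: -1309/6 ≈ -218.17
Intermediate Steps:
Y(j, B) = ¼ + 1/(24*B) (Y(j, B) = (B/B + 1/(B*6))/4 = (1 + (⅙)/B)/4 = (1 + 1/(6*B))/4 = ¼ + 1/(24*B))
Y(9, 1)*(-748) = ((1/24)*(1 + 6*1)/1)*(-748) = ((1/24)*1*(1 + 6))*(-748) = ((1/24)*1*7)*(-748) = (7/24)*(-748) = -1309/6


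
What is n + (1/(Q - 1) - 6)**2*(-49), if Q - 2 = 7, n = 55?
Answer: -104721/64 ≈ -1636.3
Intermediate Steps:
Q = 9 (Q = 2 + 7 = 9)
n + (1/(Q - 1) - 6)**2*(-49) = 55 + (1/(9 - 1) - 6)**2*(-49) = 55 + (1/8 - 6)**2*(-49) = 55 + (-47/8)**2*(-49) = 55 + (2209/64)*(-49) = 55 - 108241/64 = -104721/64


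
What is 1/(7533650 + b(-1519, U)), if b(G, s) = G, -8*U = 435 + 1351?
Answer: 1/7532131 ≈ 1.3276e-7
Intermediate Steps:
U = -893/4 (U = -(435 + 1351)/8 = -1/8*1786 = -893/4 ≈ -223.25)
1/(7533650 + b(-1519, U)) = 1/(7533650 - 1519) = 1/7532131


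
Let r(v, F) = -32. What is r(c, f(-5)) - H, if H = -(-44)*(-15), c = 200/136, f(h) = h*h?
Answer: 628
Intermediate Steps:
f(h) = h²
c = 25/17 (c = 200*(1/136) = 25/17 ≈ 1.4706)
H = -660 (H = -4*165 = -660)
r(c, f(-5)) - H = -32 - 1*(-660) = -32 + 660 = 628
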